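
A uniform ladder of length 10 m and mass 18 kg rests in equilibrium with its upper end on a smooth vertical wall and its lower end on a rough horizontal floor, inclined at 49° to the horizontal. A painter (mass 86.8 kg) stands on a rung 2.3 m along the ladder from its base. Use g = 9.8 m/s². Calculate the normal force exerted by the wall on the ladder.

N_wall ≈ 247 N

Torques about the foot: N_wall · 10 sin 49° = 18×9.8×5 cos 49° + 86.8×9.8×2.3 cos 49° → N_wall = 246.74 N.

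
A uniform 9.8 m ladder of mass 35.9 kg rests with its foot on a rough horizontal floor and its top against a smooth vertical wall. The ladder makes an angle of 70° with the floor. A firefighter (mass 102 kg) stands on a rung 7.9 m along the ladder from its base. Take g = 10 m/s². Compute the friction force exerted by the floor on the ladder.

Torques about the foot: N_wall · 9.8 sin 70° = 35.9×10×4.9 cos 70° + 102×10×7.9 cos 70° → N_wall = 364.61 N.
ΣF_x = 0: f_floor = N_wall = 364.61 N.

f ≈ 365 N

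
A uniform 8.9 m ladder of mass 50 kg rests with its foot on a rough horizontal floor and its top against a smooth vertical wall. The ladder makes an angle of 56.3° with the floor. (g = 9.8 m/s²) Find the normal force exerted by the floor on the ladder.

N_floor ≈ 490 N

ΣF_y = 0: N_floor = 50×9.8 = 490 N.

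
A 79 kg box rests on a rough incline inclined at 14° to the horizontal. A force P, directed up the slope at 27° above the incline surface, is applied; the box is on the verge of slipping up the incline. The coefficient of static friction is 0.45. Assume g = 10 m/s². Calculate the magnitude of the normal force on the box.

N ≈ 544 N

On the verge of sliding up the incline, friction equals μN and acts down the slope.
Perpendicular: N + P sin 27° = W cos 14° = 766.5 N.
Along incline: P cos 27° = W sin 14° + μN  with W sin 14° = 191.1 N.
Solving the pair for P and N: P = 489.4 N, N = 544.3 N (and f = μN = 245 N).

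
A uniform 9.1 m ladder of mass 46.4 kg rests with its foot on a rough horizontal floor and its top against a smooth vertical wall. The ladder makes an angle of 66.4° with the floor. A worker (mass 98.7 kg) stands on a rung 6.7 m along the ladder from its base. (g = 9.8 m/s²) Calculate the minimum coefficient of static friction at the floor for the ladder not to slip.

ΣF_y = 0: N_floor = 46.4×9.8 + 98.7×9.8 = 1422 N.
Torques about the foot: N_wall · 9.1 sin 66.4° = 46.4×9.8×4.55 cos 66.4° + 98.7×9.8×6.7 cos 66.4° → N_wall = 410.47 N.
ΣF_x = 0: f_floor = N_wall = 410.47 N.
μ_min = f_floor / N_floor = 410.47 / 1422 = 0.2887.

μ_min ≈ 0.289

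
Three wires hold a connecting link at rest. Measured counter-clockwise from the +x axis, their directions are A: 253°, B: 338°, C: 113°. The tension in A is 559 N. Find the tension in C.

Resolve: ΣF_x = 559 cos 253° + T_B cos 338° + T_C cos 113° = 0.
        ΣF_y = 559 sin 253° + T_B sin 338° + T_C sin 113° = 0.
The known terms sum to (-163.4, -534.6) N, so 0.9272 T_B − 0.3907 T_C = 163.4 and -0.3746 T_B + 0.9205 T_C = 534.6.
Solving simultaneously: T_B = 508.2 N, T_C = 787.5 N.

T_C ≈ 788 N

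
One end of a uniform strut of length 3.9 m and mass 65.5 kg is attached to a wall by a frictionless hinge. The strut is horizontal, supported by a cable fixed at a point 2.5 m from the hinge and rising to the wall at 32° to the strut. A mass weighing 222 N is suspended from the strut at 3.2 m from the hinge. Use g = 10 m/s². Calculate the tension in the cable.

T ≈ 1500 N

Take torques about the hinge: T sin 32° · 2.5 = 65.5×10×1.95 + 222×3.2 = 1987.7 N·m.
So T = 1987.7 / (0.5299 × 2.5) = 1500.3 N.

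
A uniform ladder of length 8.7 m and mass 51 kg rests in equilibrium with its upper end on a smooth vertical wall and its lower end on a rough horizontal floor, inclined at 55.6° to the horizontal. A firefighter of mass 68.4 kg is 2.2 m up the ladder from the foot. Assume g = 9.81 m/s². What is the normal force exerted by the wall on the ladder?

Torques about the foot: N_wall · 8.7 sin 55.6° = 51×9.81×4.35 cos 55.6° + 68.4×9.81×2.2 cos 55.6° → N_wall = 287.47 N.

N_wall ≈ 287 N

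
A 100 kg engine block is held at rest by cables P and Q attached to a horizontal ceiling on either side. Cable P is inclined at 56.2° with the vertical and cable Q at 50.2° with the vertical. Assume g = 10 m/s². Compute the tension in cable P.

Angles from the horizontal: cable P is 90° − 56.2° = 33.8°, cable Q is 90° − 50.2° = 39.8°.
Weight W = 100 × 10 = 1000 N acts straight down.
Horizontal: T_P cos 33.8° = T_Q cos 39.8°  →  T_Q = 1.082 T_P.
Vertical: T_P sin 33.8° + T_Q sin 39.8° = 1000.
Substituting the horizontal relation into the vertical equation gives 1.249 T_P = 1000, so T_P = 800.9 N.

T_P ≈ 801 N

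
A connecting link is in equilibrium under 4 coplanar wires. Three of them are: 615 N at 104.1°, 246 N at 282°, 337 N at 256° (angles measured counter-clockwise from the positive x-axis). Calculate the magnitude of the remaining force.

Sum the known components: ΣF_x = -180.2 N, ΣF_y = 28.86 N.
For equilibrium the remaining force must supply (−ΣF_x, −ΣF_y) = (180.2, -28.86) N.
Magnitude = √((180.2)² + (-28.86)²) = 182.5 N; direction = atan2(-28.86, 180.2) = 350.9°.

F ≈ 183 N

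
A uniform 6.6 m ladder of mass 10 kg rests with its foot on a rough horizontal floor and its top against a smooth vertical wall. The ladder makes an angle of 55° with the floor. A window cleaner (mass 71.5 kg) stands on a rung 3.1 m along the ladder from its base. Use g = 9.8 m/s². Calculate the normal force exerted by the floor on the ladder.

ΣF_y = 0: N_floor = 10×9.8 + 71.5×9.8 = 798.7 N.

N_floor ≈ 799 N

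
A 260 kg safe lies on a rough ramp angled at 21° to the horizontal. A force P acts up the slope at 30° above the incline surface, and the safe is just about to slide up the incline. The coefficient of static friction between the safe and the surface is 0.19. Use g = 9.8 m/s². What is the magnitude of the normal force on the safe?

On the verge of sliding up the incline, friction equals μN and acts down the slope.
Perpendicular: N + P sin 30° = W cos 21° = 2379 N.
Along incline: P cos 30° = W sin 21° + μN  with W sin 21° = 913.1 N.
Solving the pair for P and N: P = 1420 N, N = 1669 N (and f = μN = 317 N).

N ≈ 1670 N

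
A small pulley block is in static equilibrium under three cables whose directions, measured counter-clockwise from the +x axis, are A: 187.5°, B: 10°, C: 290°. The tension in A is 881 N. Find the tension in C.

T_C ≈ 39 N

Resolve: ΣF_x = 881 cos 187.5° + T_B cos 10° + T_C cos 290° = 0.
        ΣF_y = 881 sin 187.5° + T_B sin 10° + T_C sin 290° = 0.
The known terms sum to (-873.5, -115) N, so 0.9848 T_B + 0.3420 T_C = 873.5 and 0.1736 T_B − 0.9397 T_C = 115.
Solving simultaneously: T_B = 873.4 N, T_C = 39.02 N.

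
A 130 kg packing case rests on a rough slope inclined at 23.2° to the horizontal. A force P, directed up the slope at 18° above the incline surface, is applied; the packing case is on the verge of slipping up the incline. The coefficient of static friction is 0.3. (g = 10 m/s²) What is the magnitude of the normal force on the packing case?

On the verge of sliding up the incline, friction equals μN and acts down the slope.
Perpendicular: N + P sin 18° = W cos 23.2° = 1195 N.
Along incline: P cos 18° = W sin 23.2° + μN  with W sin 23.2° = 512.1 N.
Solving the pair for P and N: P = 834.1 N, N = 937.1 N (and f = μN = 281.1 N).

N ≈ 937 N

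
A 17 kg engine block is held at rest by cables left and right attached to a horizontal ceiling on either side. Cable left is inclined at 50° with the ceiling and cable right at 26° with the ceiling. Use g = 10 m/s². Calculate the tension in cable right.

T_right ≈ 113 N

Weight W = 17 × 10 = 170 N acts straight down.
Horizontal: T_left cos 50° = T_right cos 26°  →  T_left = 1.398 T_right.
Vertical: T_left sin 50° + T_right sin 26° = 170.
Substituting the horizontal relation into the vertical equation gives 1.51 T_right = 170, so T_right = 112.6 N.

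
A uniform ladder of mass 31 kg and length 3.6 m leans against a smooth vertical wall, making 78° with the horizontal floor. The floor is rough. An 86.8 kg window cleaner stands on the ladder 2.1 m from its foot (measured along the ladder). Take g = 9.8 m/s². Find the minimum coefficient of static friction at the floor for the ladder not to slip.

μ_min ≈ 0.119

ΣF_y = 0: N_floor = 31×9.8 + 86.8×9.8 = 1154.4 N.
Torques about the foot: N_wall · 3.6 sin 78° = 31×9.8×1.8 cos 78° + 86.8×9.8×2.1 cos 78° → N_wall = 137.76 N.
ΣF_x = 0: f_floor = N_wall = 137.76 N.
μ_min = f_floor / N_floor = 137.76 / 1154.4 = 0.1193.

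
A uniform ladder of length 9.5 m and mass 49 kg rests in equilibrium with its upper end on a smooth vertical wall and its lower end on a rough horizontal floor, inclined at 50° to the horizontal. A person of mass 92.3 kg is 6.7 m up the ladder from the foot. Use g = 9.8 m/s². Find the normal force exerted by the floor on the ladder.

N_floor ≈ 1380 N

ΣF_y = 0: N_floor = 49×9.8 + 92.3×9.8 = 1384.7 N.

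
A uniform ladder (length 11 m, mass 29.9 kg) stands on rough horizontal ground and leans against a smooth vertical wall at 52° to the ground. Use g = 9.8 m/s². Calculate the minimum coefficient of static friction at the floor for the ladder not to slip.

μ_min ≈ 0.391

ΣF_y = 0: N_floor = 29.9×9.8 = 293.02 N.
Torques about the foot: N_wall · 11 sin 52° = 29.9×9.8×5.5 cos 52° → N_wall = 114.47 N.
ΣF_x = 0: f_floor = N_wall = 114.47 N.
μ_min = f_floor / N_floor = 114.47 / 293.02 = 0.3906.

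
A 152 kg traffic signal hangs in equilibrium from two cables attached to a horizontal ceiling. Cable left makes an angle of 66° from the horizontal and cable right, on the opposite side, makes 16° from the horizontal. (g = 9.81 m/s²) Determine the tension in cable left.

T_left ≈ 1450 N

Weight W = 152 × 9.81 = 1491 N acts straight down.
Horizontal: T_left cos 66° = T_right cos 16°  →  T_right = 0.4231 T_left.
Vertical: T_left sin 66° + T_right sin 16° = 1491.
Substituting the horizontal relation into the vertical equation gives 1.03 T_left = 1491, so T_left = 1447 N.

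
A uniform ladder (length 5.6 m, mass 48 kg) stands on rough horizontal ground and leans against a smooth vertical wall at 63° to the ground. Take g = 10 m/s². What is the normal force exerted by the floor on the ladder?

N_floor ≈ 480 N

ΣF_y = 0: N_floor = 48×10 = 480 N.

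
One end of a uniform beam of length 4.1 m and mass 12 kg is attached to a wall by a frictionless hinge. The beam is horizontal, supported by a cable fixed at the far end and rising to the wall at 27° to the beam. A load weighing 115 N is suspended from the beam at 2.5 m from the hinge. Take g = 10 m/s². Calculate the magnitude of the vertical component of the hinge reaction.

|H_y| ≈ 105 N

Take torques about the hinge: T sin 27° · 4.1 = 12×10×2.05 + 115×2.5 = 533.5 N·m.
So T = 533.5 / (0.4540 × 4.1) = 286.62 N.
ΣF_y = 0: H_y = (12×10 + 115) − T sin 27° = 235 − 130.12 = 104.88 N.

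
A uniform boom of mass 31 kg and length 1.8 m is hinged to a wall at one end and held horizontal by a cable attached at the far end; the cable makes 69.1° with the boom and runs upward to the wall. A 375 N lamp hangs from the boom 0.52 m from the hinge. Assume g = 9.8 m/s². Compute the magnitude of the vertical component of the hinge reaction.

Take torques about the hinge: T sin 69.1° · 1.8 = 31×9.8×0.9 + 375×0.52 = 468.42 N·m.
So T = 468.42 / (0.9342 × 1.8) = 278.56 N.
ΣF_y = 0: H_y = (31×9.8 + 375) − T sin 69.1° = 678.8 − 260.23 = 418.57 N.

|H_y| ≈ 419 N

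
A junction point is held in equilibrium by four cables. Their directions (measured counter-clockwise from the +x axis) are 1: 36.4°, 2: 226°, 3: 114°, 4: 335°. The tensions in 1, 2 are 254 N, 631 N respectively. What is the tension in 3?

Resolve: ΣF_x = 254 cos 36.4° + 631 cos 226° + T_3 cos 114° + T_4 cos 335° = 0.
        ΣF_y = 254 sin 36.4° + 631 sin 226° + T_3 sin 114° + T_4 sin 335° = 0.
The known terms sum to (-233.9, -303.2) N, so -0.4067 T_3 + 0.9063 T_4 = 233.9 and 0.9135 T_3 − 0.4226 T_4 = 303.2.
Solving simultaneously: T_3 = 569.5 N, T_4 = 513.6 N.

T_3 ≈ 569 N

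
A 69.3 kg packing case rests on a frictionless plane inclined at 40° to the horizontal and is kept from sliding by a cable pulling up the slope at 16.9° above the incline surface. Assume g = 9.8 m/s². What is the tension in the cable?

Take axes along and perpendicular to the incline. Weight components: W sin 40° = 436.5 N down-slope, W cos 40° = 520.3 N into the surface.
Along incline: T cos 16.9° = W sin 40° → T = 456.2 N.
Perpendicular: N = W cos 40° − T sin 16.9° = 387.6 N.

T ≈ 456 N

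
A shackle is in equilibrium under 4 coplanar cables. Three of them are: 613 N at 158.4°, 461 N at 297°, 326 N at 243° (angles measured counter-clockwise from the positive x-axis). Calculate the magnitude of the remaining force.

Sum the known components: ΣF_x = -508.7 N, ΣF_y = -475.6 N.
For equilibrium the remaining force must supply (−ΣF_x, −ΣF_y) = (508.7, 475.6) N.
Magnitude = √((508.7)² + (475.6)²) = 696.3 N; direction = atan2(475.6, 508.7) = 43.1°.

F ≈ 696 N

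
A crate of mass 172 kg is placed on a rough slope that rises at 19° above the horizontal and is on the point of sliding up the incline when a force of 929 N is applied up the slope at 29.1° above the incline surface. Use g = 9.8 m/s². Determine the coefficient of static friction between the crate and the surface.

On the verge of sliding up the incline, friction is at its maximum μN and acts down the slope.
Perpendicular to incline: N = W cos 19° − P sin 29.1° = 1594 − 451.8 = 1142 N.
Along incline: P cos 29.1° − μN = W sin 19° → μ = −(W sin 19° − P cos 29.1°) / N = 0.2303.

μ ≈ 0.230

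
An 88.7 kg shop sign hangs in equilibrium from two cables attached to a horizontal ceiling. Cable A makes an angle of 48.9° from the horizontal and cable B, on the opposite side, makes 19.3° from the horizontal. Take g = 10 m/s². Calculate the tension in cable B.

Weight W = 88.7 × 10 = 887 N acts straight down.
Horizontal: T_A cos 48.9° = T_B cos 19.3°  →  T_A = 1.436 T_B.
Vertical: T_A sin 48.9° + T_B sin 19.3° = 887.
Substituting the horizontal relation into the vertical equation gives 1.412 T_B = 887, so T_B = 628 N.

T_B ≈ 628 N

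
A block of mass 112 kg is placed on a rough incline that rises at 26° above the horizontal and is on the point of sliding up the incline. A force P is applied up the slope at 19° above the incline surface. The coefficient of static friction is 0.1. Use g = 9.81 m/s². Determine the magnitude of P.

On the verge of sliding up the incline, friction equals μN and acts down the slope.
Perpendicular: N + P sin 19° = W cos 26° = 987.5 N.
Along incline: P cos 19° = W sin 26° + μN  with W sin 26° = 481.6 N.
Solving the pair for P and N: P = 593.4 N, N = 794.3 N (and f = μN = 79.43 N).

P ≈ 593 N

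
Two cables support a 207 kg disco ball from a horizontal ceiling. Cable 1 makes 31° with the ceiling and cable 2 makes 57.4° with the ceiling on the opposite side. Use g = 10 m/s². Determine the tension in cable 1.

Weight W = 207 × 10 = 2070 N acts straight down.
Horizontal: T_1 cos 31° = T_2 cos 57.4°  →  T_2 = 1.591 T_1.
Vertical: T_1 sin 31° + T_2 sin 57.4° = 2070.
Substituting the horizontal relation into the vertical equation gives 1.855 T_1 = 2070, so T_1 = 1116 N.

T_1 ≈ 1120 N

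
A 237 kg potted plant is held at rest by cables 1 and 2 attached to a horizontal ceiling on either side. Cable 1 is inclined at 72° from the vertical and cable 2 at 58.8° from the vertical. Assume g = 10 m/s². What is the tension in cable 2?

T_2 ≈ 2980 N

Angles from the horizontal: cable 1 is 90° − 72° = 18°, cable 2 is 90° − 58.8° = 31.2°.
Weight W = 237 × 10 = 2370 N acts straight down.
Horizontal: T_1 cos 18° = T_2 cos 31.2°  →  T_1 = 0.8994 T_2.
Vertical: T_1 sin 18° + T_2 sin 31.2° = 2370.
Substituting the horizontal relation into the vertical equation gives 0.796 T_2 = 2370, so T_2 = 2978 N.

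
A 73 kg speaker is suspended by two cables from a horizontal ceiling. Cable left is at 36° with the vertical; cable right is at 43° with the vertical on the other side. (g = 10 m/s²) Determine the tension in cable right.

Angles from the horizontal: cable left is 90° − 36° = 54°, cable right is 90° − 43° = 47°.
Weight W = 73 × 10 = 730 N acts straight down.
Horizontal: T_left cos 54° = T_right cos 47°  →  T_left = 1.16 T_right.
Vertical: T_left sin 54° + T_right sin 47° = 730.
Substituting the horizontal relation into the vertical equation gives 1.67 T_right = 730, so T_right = 437.1 N.

T_right ≈ 437 N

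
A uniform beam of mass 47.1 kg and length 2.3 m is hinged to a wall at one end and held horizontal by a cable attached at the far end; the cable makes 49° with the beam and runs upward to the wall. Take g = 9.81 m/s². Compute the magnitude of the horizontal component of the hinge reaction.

Take torques about the hinge: T sin 49° · 2.3 = 47.1×9.81×1.15 = 531.36 N·m.
So T = 531.36 / (0.7547 × 2.3) = 306.11 N.
ΣF_x = 0: H_x = T cos 49° = 200.83 N.

H_x ≈ 201 N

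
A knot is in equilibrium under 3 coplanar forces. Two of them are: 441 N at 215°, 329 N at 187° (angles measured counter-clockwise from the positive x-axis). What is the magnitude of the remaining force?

Sum the known components: ΣF_x = -687.8 N, ΣF_y = -293 N.
For equilibrium the remaining force must supply (−ΣF_x, −ΣF_y) = (687.8, 293) N.
Magnitude = √((687.8)² + (293)²) = 747.6 N; direction = atan2(293, 687.8) = 23.1°.

F ≈ 748 N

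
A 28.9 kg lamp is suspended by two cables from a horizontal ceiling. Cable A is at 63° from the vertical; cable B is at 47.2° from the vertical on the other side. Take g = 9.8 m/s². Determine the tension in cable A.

T_A ≈ 221 N

Angles from the horizontal: cable A is 90° − 63° = 27°, cable B is 90° − 47.2° = 42.8°.
Weight W = 28.9 × 9.8 = 283.2 N acts straight down.
Horizontal: T_A cos 27° = T_B cos 42.8°  →  T_B = 1.214 T_A.
Vertical: T_A sin 27° + T_B sin 42.8° = 283.2.
Substituting the horizontal relation into the vertical equation gives 1.279 T_A = 283.2, so T_A = 221.4 N.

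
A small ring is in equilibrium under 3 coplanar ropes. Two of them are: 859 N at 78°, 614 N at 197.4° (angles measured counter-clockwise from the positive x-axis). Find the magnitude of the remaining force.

Sum the known components: ΣF_x = -407.3 N, ΣF_y = 656.6 N.
For equilibrium the remaining force must supply (−ΣF_x, −ΣF_y) = (407.3, -656.6) N.
Magnitude = √((407.3)² + (-656.6)²) = 772.7 N; direction = atan2(-656.6, 407.3) = 301.8°.

F ≈ 773 N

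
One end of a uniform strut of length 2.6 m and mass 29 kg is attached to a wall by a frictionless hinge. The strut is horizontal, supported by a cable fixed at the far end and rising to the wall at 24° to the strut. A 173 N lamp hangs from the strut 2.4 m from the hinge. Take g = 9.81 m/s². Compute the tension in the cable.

Take torques about the hinge: T sin 24° · 2.6 = 29×9.81×1.3 + 173×2.4 = 785.04 N·m.
So T = 785.04 / (0.4067 × 2.6) = 742.34 N.

T ≈ 742 N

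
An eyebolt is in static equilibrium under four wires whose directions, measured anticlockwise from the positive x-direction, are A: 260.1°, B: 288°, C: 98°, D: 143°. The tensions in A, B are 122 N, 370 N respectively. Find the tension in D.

T_D ≈ 37.8 N

Resolve: ΣF_x = 122 cos 260.1° + 370 cos 288° + T_C cos 98° + T_D cos 143° = 0.
        ΣF_y = 122 sin 260.1° + 370 sin 288° + T_C sin 98° + T_D sin 143° = 0.
The known terms sum to (93.36, -472.1) N, so -0.1392 T_C − 0.7986 T_D = -93.36 and 0.9903 T_C + 0.6018 T_D = 472.1.
Solving simultaneously: T_C = 453.7 N, T_D = 37.83 N.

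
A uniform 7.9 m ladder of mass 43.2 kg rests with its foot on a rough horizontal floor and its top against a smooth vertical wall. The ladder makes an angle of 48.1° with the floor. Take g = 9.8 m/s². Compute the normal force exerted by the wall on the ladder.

N_wall ≈ 190 N

Torques about the foot: N_wall · 7.9 sin 48.1° = 43.2×9.8×3.95 cos 48.1° → N_wall = 189.93 N.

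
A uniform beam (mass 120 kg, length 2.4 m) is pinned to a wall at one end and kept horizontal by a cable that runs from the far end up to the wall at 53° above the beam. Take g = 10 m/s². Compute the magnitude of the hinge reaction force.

|H| ≈ 751 N

Take torques about the hinge: T sin 53° · 2.4 = 120×10×1.2 = 1440 N·m.
So T = 1440 / (0.7986 × 2.4) = 751.28 N.
ΣF_x = 0: H_x = T cos 53° = 452.13 N.
ΣF_y = 0: H_y = (120×10) − T sin 53° = 1200 − 600 = 600 N.
|H| = √(H_x² + H_y²) = √((452.13)² + (600)²) = 751.28 N.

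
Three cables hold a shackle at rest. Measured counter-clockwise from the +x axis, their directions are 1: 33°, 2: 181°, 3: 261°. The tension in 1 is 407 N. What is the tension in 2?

Resolve: ΣF_x = 407 cos 33° + T_2 cos 181° + T_3 cos 261° = 0.
        ΣF_y = 407 sin 33° + T_2 sin 181° + T_3 sin 261° = 0.
The known terms sum to (341.3, 221.7) N, so -0.9998 T_2 − 0.1564 T_3 = -341.3 and -0.0175 T_2 − 0.9877 T_3 = -221.7.
Solving simultaneously: T_2 = 307.1 N, T_3 = 219 N.

T_2 ≈ 307 N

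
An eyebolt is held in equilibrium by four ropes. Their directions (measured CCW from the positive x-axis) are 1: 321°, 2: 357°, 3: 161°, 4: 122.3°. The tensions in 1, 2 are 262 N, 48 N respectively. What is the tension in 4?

Resolve: ΣF_x = 262 cos 321° + 48 cos 357° + T_3 cos 161° + T_4 cos 122.3° = 0.
        ΣF_y = 262 sin 321° + 48 sin 357° + T_3 sin 161° + T_4 sin 122.3° = 0.
The known terms sum to (251.5, -167.4) N, so -0.9455 T_3 − 0.5344 T_4 = -251.5 and 0.3256 T_3 + 0.8453 T_4 = 167.4.
Solving simultaneously: T_3 = 197 N, T_4 = 122.2 N.

T_4 ≈ 122 N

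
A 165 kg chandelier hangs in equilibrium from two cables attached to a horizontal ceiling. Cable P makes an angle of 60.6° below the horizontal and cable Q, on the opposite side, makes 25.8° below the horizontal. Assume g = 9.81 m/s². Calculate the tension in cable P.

Weight W = 165 × 9.81 = 1619 N acts straight down.
Horizontal: T_P cos 60.6° = T_Q cos 25.8°  →  T_Q = 0.5453 T_P.
Vertical: T_P sin 60.6° + T_Q sin 25.8° = 1619.
Substituting the horizontal relation into the vertical equation gives 1.109 T_P = 1619, so T_P = 1460 N.

T_P ≈ 1460 N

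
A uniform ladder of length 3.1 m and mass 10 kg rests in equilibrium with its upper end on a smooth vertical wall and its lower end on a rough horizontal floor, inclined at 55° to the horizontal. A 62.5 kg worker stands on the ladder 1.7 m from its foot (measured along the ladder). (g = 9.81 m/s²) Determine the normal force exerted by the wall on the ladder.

Torques about the foot: N_wall · 3.1 sin 55° = 10×9.81×1.55 cos 55° + 62.5×9.81×1.7 cos 55° → N_wall = 269.78 N.

N_wall ≈ 270 N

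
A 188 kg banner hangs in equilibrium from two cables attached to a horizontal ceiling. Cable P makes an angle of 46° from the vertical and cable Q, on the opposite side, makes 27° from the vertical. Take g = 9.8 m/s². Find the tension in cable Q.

Angles from the horizontal: cable P is 90° − 46° = 44°, cable Q is 90° − 27° = 63°.
Weight W = 188 × 9.8 = 1842 N acts straight down.
Horizontal: T_P cos 44° = T_Q cos 63°  →  T_P = 0.6311 T_Q.
Vertical: T_P sin 44° + T_Q sin 63° = 1842.
Substituting the horizontal relation into the vertical equation gives 1.329 T_Q = 1842, so T_Q = 1386 N.

T_Q ≈ 1390 N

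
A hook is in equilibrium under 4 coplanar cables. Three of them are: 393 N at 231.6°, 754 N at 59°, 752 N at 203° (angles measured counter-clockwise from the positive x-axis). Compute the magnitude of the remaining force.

Sum the known components: ΣF_x = -548 N, ΣF_y = 44.48 N.
For equilibrium the remaining force must supply (−ΣF_x, −ΣF_y) = (548, -44.48) N.
Magnitude = √((548)² + (-44.48)²) = 549.8 N; direction = atan2(-44.48, 548) = 355.4°.

F ≈ 550 N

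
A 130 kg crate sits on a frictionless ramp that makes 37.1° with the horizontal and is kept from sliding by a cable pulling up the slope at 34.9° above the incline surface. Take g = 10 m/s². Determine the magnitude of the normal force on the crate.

N ≈ 490 N

Take axes along and perpendicular to the incline. Weight components: W sin 37.1° = 784.2 N down-slope, W cos 37.1° = 1037 N into the surface.
Along incline: T cos 34.9° = W sin 37.1° → T = 956.1 N.
Perpendicular: N = W cos 37.1° − T sin 34.9° = 489.8 N.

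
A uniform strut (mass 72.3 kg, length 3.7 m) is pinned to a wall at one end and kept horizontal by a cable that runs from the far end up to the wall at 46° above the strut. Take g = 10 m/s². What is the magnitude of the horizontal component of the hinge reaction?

H_x ≈ 349 N

Take torques about the hinge: T sin 46° · 3.7 = 72.3×10×1.85 = 1337.5 N·m.
So T = 1337.5 / (0.7193 × 3.7) = 502.54 N.
ΣF_x = 0: H_x = T cos 46° = 349.1 N.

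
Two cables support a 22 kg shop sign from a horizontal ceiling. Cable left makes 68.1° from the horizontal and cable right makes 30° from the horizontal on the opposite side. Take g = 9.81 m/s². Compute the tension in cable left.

Weight W = 22 × 9.81 = 215.8 N acts straight down.
Horizontal: T_left cos 68.1° = T_right cos 30°  →  T_right = 0.4307 T_left.
Vertical: T_left sin 68.1° + T_right sin 30° = 215.8.
Substituting the horizontal relation into the vertical equation gives 1.143 T_left = 215.8, so T_left = 188.8 N.

T_left ≈ 189 N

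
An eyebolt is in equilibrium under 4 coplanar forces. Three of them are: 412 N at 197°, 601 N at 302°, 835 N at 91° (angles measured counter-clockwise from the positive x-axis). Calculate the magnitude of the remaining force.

Sum the known components: ΣF_x = -90.09 N, ΣF_y = 204.7 N.
For equilibrium the remaining force must supply (−ΣF_x, −ΣF_y) = (90.09, -204.7) N.
Magnitude = √((90.09)² + (-204.7)²) = 223.7 N; direction = atan2(-204.7, 90.09) = 293.8°.

F ≈ 224 N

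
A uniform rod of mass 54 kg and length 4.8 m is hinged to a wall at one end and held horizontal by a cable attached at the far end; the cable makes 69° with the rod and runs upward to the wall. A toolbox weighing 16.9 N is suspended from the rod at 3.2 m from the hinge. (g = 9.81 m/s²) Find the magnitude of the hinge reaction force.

Take torques about the hinge: T sin 69° · 4.8 = 54×9.81×2.4 + 16.9×3.2 = 1325.5 N·m.
So T = 1325.5 / (0.9336 × 4.8) = 295.78 N.
ΣF_x = 0: H_x = T cos 69° = 106 N.
ΣF_y = 0: H_y = (54×9.81 + 16.9) − T sin 69° = 546.64 − 276.14 = 270.5 N.
|H| = √(H_x² + H_y²) = √((106)² + (270.5)²) = 290.53 N.

|H| ≈ 291 N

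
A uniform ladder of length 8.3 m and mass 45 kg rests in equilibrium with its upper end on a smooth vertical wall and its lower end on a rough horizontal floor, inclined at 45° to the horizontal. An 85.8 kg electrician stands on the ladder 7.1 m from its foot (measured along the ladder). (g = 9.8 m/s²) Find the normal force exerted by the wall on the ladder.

N_wall ≈ 940 N

Torques about the foot: N_wall · 8.3 sin 45° = 45×9.8×4.15 cos 45° + 85.8×9.8×7.1 cos 45° → N_wall = 939.77 N.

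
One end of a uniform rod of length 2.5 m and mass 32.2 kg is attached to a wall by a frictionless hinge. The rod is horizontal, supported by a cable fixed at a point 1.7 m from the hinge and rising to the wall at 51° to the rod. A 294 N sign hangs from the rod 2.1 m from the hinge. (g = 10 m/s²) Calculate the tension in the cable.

T ≈ 772 N

Take torques about the hinge: T sin 51° · 1.7 = 32.2×10×1.25 + 294×2.1 = 1019.9 N·m.
So T = 1019.9 / (0.7771 × 1.7) = 771.98 N.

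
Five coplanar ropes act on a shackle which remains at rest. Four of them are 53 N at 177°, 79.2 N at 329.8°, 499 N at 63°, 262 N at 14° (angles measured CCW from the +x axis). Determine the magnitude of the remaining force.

F ≈ 684 N

Sum the known components: ΣF_x = 496.3 N, ΣF_y = 470.9 N.
For equilibrium the remaining force must supply (−ΣF_x, −ΣF_y) = (-496.3, -470.9) N.
Magnitude = √((-496.3)² + (-470.9)²) = 684.2 N; direction = atan2(-470.9, -496.3) = 223.5°.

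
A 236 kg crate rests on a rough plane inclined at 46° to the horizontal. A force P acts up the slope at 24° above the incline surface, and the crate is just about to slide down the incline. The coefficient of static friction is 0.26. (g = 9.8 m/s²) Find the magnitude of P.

On the verge of sliding down the incline, friction equals μN and acts up the slope.
Perpendicular: N + P sin 24° = W cos 46° = 1607 N.
Along incline: P cos 24° + μN = W sin 46° with W sin 46° = 1664 N.
Solving the pair for P and N: P = 1542 N, N = 979.2 N (and f = μN = 254.6 N).

P ≈ 1540 N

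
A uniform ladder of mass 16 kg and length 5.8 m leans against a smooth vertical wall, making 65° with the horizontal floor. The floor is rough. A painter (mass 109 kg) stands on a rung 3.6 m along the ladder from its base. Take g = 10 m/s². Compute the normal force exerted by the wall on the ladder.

N_wall ≈ 353 N

Torques about the foot: N_wall · 5.8 sin 65° = 16×10×2.9 cos 65° + 109×10×3.6 cos 65° → N_wall = 352.79 N.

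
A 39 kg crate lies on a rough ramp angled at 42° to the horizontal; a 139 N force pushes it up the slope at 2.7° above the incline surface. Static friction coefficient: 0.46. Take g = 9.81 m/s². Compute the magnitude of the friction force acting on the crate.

f ≈ 117 N

Axes along / perpendicular to the incline. W sin 42° = 256 N down-slope; W cos 42° = 284.3 N into the surface.
Perpendicular: N = W cos 42° − P sin 2.7° = 284.3 − 6.548 = 277.8 N.
Along incline: P cos 2.7° + f = W sin 42° (friction acts up-slope) → f = 256 − 138.8 = 117.2 N.
|f| = 117.2 N ≤ μN = 127.8 N, so the crate is indeed static.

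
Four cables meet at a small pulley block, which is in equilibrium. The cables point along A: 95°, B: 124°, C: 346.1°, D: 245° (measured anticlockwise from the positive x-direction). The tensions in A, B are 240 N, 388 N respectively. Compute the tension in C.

T_C ≈ 461 N

Resolve: ΣF_x = 240 cos 95° + 388 cos 124° + T_C cos 346.1° + T_D cos 245° = 0.
        ΣF_y = 240 sin 95° + 388 sin 124° + T_C sin 346.1° + T_D sin 245° = 0.
The known terms sum to (-237.9, 560.8) N, so 0.9707 T_C − 0.4226 T_D = 237.9 and -0.2402 T_C − 0.9063 T_D = -560.8.
Solving simultaneously: T_C = 461.2 N, T_D = 496.5 N.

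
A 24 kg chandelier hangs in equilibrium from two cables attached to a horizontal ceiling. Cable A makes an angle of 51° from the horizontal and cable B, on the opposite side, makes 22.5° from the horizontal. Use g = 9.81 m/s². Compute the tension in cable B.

Weight W = 24 × 9.81 = 235.4 N acts straight down.
Horizontal: T_A cos 51° = T_B cos 22.5°  →  T_A = 1.468 T_B.
Vertical: T_A sin 51° + T_B sin 22.5° = 235.4.
Substituting the horizontal relation into the vertical equation gives 1.524 T_B = 235.4, so T_B = 154.5 N.

T_B ≈ 155 N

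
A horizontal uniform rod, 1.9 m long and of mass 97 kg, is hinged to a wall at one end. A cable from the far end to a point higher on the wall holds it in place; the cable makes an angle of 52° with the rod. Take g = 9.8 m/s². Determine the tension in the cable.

T ≈ 603 N

Take torques about the hinge: T sin 52° · 1.9 = 97×9.8×0.95 = 903.07 N·m.
So T = 903.07 / (0.7880 × 1.9) = 603.16 N.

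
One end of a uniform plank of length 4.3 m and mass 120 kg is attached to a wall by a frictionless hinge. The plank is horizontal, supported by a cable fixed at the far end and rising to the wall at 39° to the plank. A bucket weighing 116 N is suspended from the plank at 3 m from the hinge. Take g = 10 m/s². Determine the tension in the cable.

T ≈ 1080 N

Take torques about the hinge: T sin 39° · 4.3 = 120×10×2.15 + 116×3 = 2928 N·m.
So T = 2928 / (0.6293 × 4.3) = 1082 N.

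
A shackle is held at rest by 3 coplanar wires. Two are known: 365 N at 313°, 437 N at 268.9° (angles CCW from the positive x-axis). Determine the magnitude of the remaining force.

F ≈ 744 N

Sum the known components: ΣF_x = 240.5 N, ΣF_y = -703.9 N.
For equilibrium the remaining force must supply (−ΣF_x, −ΣF_y) = (-240.5, 703.9) N.
Magnitude = √((-240.5)² + (703.9)²) = 743.8 N; direction = atan2(703.9, -240.5) = 108.9°.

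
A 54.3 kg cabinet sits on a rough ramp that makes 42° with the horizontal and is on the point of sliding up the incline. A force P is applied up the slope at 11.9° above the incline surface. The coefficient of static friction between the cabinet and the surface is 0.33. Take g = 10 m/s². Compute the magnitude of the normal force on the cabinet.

N ≈ 306 N

On the verge of sliding up the incline, friction equals μN and acts down the slope.
Perpendicular: N + P sin 11.9° = W cos 42° = 403.5 N.
Along incline: P cos 11.9° = W sin 42° + μN  with W sin 42° = 363.3 N.
Solving the pair for P and N: P = 474.4 N, N = 305.7 N (and f = μN = 100.9 N).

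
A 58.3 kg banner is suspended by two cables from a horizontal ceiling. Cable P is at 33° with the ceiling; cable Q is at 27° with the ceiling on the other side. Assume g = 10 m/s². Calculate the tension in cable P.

T_P ≈ 600 N

Weight W = 58.3 × 10 = 583 N acts straight down.
Horizontal: T_P cos 33° = T_Q cos 27°  →  T_Q = 0.9413 T_P.
Vertical: T_P sin 33° + T_Q sin 27° = 583.
Substituting the horizontal relation into the vertical equation gives 0.972 T_P = 583, so T_P = 599.8 N.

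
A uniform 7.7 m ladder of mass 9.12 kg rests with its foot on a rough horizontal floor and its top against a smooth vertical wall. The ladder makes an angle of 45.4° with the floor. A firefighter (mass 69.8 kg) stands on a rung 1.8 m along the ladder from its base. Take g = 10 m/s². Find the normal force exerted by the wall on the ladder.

N_wall ≈ 206 N

Torques about the foot: N_wall · 7.7 sin 45.4° = 9.12×10×3.85 cos 45.4° + 69.8×10×1.8 cos 45.4° → N_wall = 205.87 N.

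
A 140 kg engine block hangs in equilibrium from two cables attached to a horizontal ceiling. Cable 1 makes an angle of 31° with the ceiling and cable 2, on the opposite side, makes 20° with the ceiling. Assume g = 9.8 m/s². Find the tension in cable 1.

T_1 ≈ 1660 N

Weight W = 140 × 9.8 = 1372 N acts straight down.
Horizontal: T_1 cos 31° = T_2 cos 20°  →  T_2 = 0.9122 T_1.
Vertical: T_1 sin 31° + T_2 sin 20° = 1372.
Substituting the horizontal relation into the vertical equation gives 0.827 T_1 = 1372, so T_1 = 1659 N.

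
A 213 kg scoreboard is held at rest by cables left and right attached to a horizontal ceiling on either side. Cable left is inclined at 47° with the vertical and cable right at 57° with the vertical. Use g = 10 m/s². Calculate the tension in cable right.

T_right ≈ 1610 N

Angles from the horizontal: cable left is 90° − 47° = 43°, cable right is 90° − 57° = 33°.
Weight W = 213 × 10 = 2130 N acts straight down.
Horizontal: T_left cos 43° = T_right cos 33°  →  T_left = 1.147 T_right.
Vertical: T_left sin 43° + T_right sin 33° = 2130.
Substituting the horizontal relation into the vertical equation gives 1.327 T_right = 2130, so T_right = 1605 N.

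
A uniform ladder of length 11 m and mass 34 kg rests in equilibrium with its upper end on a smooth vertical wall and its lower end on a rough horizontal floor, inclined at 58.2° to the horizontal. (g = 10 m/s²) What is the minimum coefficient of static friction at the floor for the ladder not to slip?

μ_min ≈ 0.310

ΣF_y = 0: N_floor = 34×10 = 340 N.
Torques about the foot: N_wall · 11 sin 58.2° = 34×10×5.5 cos 58.2° → N_wall = 105.4 N.
ΣF_x = 0: f_floor = N_wall = 105.4 N.
μ_min = f_floor / N_floor = 105.4 / 340 = 0.31.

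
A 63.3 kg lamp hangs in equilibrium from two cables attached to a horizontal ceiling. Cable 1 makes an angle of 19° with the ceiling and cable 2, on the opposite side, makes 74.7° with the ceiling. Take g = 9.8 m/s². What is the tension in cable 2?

T_2 ≈ 588 N

Weight W = 63.3 × 9.8 = 620.3 N acts straight down.
Horizontal: T_1 cos 19° = T_2 cos 74.7°  →  T_1 = 0.2791 T_2.
Vertical: T_1 sin 19° + T_2 sin 74.7° = 620.3.
Substituting the horizontal relation into the vertical equation gives 1.055 T_2 = 620.3, so T_2 = 587.8 N.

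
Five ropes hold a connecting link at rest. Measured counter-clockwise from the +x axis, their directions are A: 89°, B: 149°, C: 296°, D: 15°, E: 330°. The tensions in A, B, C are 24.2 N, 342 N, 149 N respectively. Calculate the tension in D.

Resolve: ΣF_x = 24.2 cos 89° + 342 cos 149° + 149 cos 296° + T_D cos 15° + T_E cos 330° = 0.
        ΣF_y = 24.2 sin 89° + 342 sin 149° + 149 sin 296° + T_D sin 15° + T_E sin 330° = 0.
The known terms sum to (-227.4, 66.42) N, so 0.9659 T_D + 0.8660 T_E = 227.4 and 0.2588 T_D − 0.5000 T_E = -66.42.
Solving simultaneously: T_D = 79.46 N, T_E = 174 N.

T_D ≈ 79.5 N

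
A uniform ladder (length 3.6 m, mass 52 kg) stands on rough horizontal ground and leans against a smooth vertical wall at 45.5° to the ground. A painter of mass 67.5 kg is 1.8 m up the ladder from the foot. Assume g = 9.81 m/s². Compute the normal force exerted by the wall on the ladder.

N_wall ≈ 576 N

Torques about the foot: N_wall · 3.6 sin 45.5° = 52×9.81×1.8 cos 45.5° + 67.5×9.81×1.8 cos 45.5° → N_wall = 576.01 N.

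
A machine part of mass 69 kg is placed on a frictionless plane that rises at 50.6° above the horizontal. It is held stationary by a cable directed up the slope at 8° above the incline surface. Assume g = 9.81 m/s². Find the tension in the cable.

T ≈ 528 N

Take axes along and perpendicular to the incline. Weight components: W sin 50.6° = 523.1 N down-slope, W cos 50.6° = 429.6 N into the surface.
Along incline: T cos 8° = W sin 50.6° → T = 528.2 N.
Perpendicular: N = W cos 50.6° − T sin 8° = 356.1 N.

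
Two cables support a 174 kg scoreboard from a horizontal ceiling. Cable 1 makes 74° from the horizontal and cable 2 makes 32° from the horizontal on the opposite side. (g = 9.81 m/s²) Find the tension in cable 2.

T_2 ≈ 489 N

Weight W = 174 × 9.81 = 1707 N acts straight down.
Horizontal: T_1 cos 74° = T_2 cos 32°  →  T_1 = 3.077 T_2.
Vertical: T_1 sin 74° + T_2 sin 32° = 1707.
Substituting the horizontal relation into the vertical equation gives 3.487 T_2 = 1707, so T_2 = 489.5 N.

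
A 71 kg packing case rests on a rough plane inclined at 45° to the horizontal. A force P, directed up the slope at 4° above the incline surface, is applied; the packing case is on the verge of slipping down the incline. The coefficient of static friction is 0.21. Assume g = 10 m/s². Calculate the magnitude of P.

On the verge of sliding down the incline, friction equals μN and acts up the slope.
Perpendicular: N + P sin 4° = W cos 45° = 502 N.
Along incline: P cos 4° + μN = W sin 45° with W sin 45° = 502 N.
Solving the pair for P and N: P = 403.5 N, N = 473.9 N (and f = μN = 99.52 N).

P ≈ 404 N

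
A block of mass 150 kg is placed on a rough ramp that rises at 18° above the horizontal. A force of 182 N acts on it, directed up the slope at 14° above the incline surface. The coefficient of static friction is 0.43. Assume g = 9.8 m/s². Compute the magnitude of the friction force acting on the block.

f ≈ 278 N

Axes along / perpendicular to the incline. W sin 18° = 454.3 N down-slope; W cos 18° = 1398 N into the surface.
Perpendicular: N = W cos 18° − P sin 14° = 1398 − 44.03 = 1354 N.
Along incline: P cos 14° + f = W sin 18° (friction acts up-slope) → f = 454.3 − 176.6 = 277.7 N.
|f| = 277.7 N ≤ μN = 582.2 N, so the block is indeed static.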